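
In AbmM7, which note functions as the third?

AbmM7 is built on A♭; its 3rd is a minor 3rd above the root.
A third above A uses the letter C, and the minor 3rd above A♭ is C♭.

C♭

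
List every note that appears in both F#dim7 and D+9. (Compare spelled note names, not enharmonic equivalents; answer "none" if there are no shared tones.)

F#  C

F#dim7: F# A C Eb
D+9: D F# A# C E
Common to both → F#, C.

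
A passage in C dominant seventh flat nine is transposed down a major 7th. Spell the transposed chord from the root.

D-flat, F, A-flat, C-flat, E-double-flat

Transposed root: C → D-flat (major 7th down). So we spell D-flat dominant seventh flat nine:
- root: D-flat
- major 3rd: F
- perfect 5th: A-flat
- minor 7th: C-flat
- minor 9th: E-double-flat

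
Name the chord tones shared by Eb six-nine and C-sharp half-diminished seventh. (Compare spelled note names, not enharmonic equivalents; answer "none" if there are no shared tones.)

Eb six-nine = Eb, G, Bb, C, F.
C-sharp half-diminished seventh = C#, E, G, B.
Shared: G.

G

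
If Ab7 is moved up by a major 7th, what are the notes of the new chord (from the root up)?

Ab up a major 7th → G. New chord: G dominant seventh.
root → G
3rd (major 3rd) → B
5th (perfect 5th) → D
7th (minor 7th) → F

G – B – D – F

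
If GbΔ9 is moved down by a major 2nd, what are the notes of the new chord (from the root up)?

Fb, Ab, Cb, Eb, Gb

A major 2nd down from Gb is Fb, so the new chord is Fb major ninth.
root → Fb
3rd (major 3rd) → Ab
5th (perfect 5th) → Cb
7th (major 7th) → Eb
9th (major 9th) → Gb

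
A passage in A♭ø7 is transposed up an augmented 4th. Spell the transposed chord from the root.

D, F, Ab, C

Ab up an augmented 4th → D. New chord: D half-diminished seventh.
root → D
3rd (minor 3rd) → F
5th (diminished 5th) → Ab
7th (minor 7th) → C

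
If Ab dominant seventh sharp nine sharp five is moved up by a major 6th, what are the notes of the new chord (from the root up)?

Transposed root: A-flat → F (major 6th up). So we spell F dominant seventh sharp nine sharp five:
- root: F
- major 3rd: A
- augmented 5th: C-sharp
- minor 7th: E-flat
- augmented 9th: G-sharp

F A C-sharp E-flat G-sharp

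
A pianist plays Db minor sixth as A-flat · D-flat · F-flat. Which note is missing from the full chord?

B-flat

The full Db minor sixth chord is D-flat, F-flat, A-flat, B-flat.
Comparing with the voicing, the major 6th (6th) — B-flat — is absent.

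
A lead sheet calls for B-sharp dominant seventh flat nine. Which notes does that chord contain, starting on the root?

B♯  D𝄪  F𝄪  A♯  C♯

B-sharp dominant seventh flat nine: dominant seventh flat nine on B♯.
root → B♯
3rd (major 3rd) → D𝄪
5th (perfect 5th) → F𝄪
7th (minor 7th) → A♯
9th (minor 9th) → C♯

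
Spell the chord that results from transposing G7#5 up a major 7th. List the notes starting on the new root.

F♯ A♯ C𝄪 E

A major 7th up from G is F♯, so the new chord is F♯ augmented seventh.
root → F♯
3rd (major 3rd) → A♯
5th (augmented 5th) → C𝄪
7th (minor 7th) → E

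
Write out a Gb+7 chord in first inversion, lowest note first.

B♭ D F♭ G♭

Gb+7 = G♭–B♭–D–F♭; first inversion → third (B♭) lowest.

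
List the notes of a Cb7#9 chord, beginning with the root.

Cb  Eb  Gb  Bbb  D

Root Cb, quality dominant seventh sharp nine:
- root: Cb
- major 3rd: Eb
- perfect 5th: Gb
- minor 7th: Bbb
- augmented 9th: D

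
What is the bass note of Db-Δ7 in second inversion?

Ab

Db-Δ7 = Db–Fb–Ab–C. Second inversion → fifth in the bass = Ab.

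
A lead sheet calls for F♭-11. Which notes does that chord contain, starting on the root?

F♭-11: minor eleventh on F♭.
Root: F♭
Minor 3rd (3rd): A𝄫
Perfect 5th (5th): C♭
Minor 7th (7th): E𝄫
Major 9th (9th): G♭
Perfect 11th (11th): B𝄫

F♭ A𝄫 C♭ E𝄫 G♭ B𝄫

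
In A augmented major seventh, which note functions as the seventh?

Root of A augmented major seventh = A. The 7th is a major 7th: A up a major 7th → G-sharp.

G-sharp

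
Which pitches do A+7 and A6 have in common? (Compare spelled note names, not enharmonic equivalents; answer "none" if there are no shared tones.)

A+7 = A, C#, E#, G.
A6 = A, C#, E, F#.
Shared: A, C#.

A C#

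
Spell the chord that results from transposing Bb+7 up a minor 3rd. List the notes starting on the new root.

A minor 3rd up from B♭ is D♭, so the new chord is D♭ augmented seventh.
D♭ — root
F — major 3rd
A — augmented 5th
C♭ — minor 7th

D♭, F, A, C♭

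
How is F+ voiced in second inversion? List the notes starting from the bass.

F+ = F–A–C#; second inversion → fifth (C#) lowest.

C# – F – A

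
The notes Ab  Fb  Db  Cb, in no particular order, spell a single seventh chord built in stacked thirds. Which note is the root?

Stacking in thirds gives Db – Fb – Ab – Cb, so Db is the root — Db minor seventh.

Db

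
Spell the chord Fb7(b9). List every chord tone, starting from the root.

Fb – Ab – Cb – Ebb – Gbb

Root Fb, quality dominant seventh flat nine:
Root: Fb
Major 3rd (3rd): Ab
Perfect 5th (5th): Cb
Minor 7th (7th): Ebb
Minor 9th (9th): Gbb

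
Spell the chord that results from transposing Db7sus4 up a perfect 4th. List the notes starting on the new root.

A perfect 4th up from Db is Gb, so the new chord is Gb dominant seventh suspended fourth.
Gb — root
Cb — perfect 4th
Db — perfect 5th
Fb — minor 7th

Gb  Cb  Db  Fb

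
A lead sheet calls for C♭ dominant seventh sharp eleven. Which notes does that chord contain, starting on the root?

Root Cb, quality dominant seventh sharp eleven:
Root: Cb
Major 3rd (3rd): Eb
Perfect 5th (5th): Gb
Minor 7th (7th): Bbb
Augmented 11th (11th): F

Cb  Eb  Gb  Bbb  F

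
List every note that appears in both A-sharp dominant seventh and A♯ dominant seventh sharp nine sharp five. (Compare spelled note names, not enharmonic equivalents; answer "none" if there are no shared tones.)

A#, C##, G#

A-sharp dominant seventh: A# C## E# G#
A♯ dominant seventh sharp nine sharp five: A# C## E## G# B##
Common to both → A#, C##, G#.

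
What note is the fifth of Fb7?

Cb

Root of Fb7 = Fb. The 5th is a perfect 5th: Fb up a perfect 5th → Cb.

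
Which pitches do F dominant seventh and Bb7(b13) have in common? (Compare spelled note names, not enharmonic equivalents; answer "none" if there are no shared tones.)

F

F dominant seventh = F, A, C, Eb.
Bb7(b13) = Bb, D, F, Ab, Gb.
Shared: F.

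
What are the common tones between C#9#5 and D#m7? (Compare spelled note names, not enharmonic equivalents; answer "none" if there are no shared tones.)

C♯ – D♯

C#9#5 = C♯, E♯, G𝄪, B, D♯.
D#m7 = D♯, F♯, A♯, C♯.
Shared: C♯, D♯.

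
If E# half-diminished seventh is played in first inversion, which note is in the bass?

G#

E# half-diminished seventh in root position is E#–G#–B–D#.
First inversion places the third in the bass, which is G#.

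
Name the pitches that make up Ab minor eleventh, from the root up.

A♭ – C♭ – E♭ – G♭ – B♭ – D♭

Ab minor eleventh is a minor eleventh built on A♭.
Root: A♭
Minor 3rd (3rd): C♭
Perfect 5th (5th): E♭
Minor 7th (7th): G♭
Major 9th (9th): B♭
Perfect 11th (11th): D♭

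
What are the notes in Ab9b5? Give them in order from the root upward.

Ab9b5: dominant ninth flat five on Ab.
root → Ab
3rd (major 3rd) → C
5th (diminished 5th) → Ebb
7th (minor 7th) → Gb
9th (major 9th) → Bb

Ab, C, Ebb, Gb, Bb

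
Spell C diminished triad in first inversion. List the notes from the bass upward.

In root position, C diminished triad is C–E-flat–G-flat.
First inversion puts the third (E-flat) in the bass.

E-flat G-flat C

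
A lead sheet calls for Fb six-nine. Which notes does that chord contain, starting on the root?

F-flat A-flat C-flat D-flat G-flat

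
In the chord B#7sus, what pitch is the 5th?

B#7sus is built on B#; its 5th is a perfect 5th above the root.
A fifth above B uses the letter F, and the perfect 5th above B# is F##.

F##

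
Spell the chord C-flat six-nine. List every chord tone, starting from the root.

C-flat six-nine is a six-nine built on Cb.
- root: Cb
- major 3rd: Eb
- perfect 5th: Gb
- major 6th: Ab
- major 9th: Db

Cb  Eb  Gb  Ab  Db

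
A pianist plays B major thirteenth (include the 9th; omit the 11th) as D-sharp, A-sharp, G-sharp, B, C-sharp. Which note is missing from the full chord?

F-sharp

The full B major thirteenth chord is B, D-sharp, F-sharp, A-sharp, C-sharp, G-sharp.
Comparing with the voicing, the perfect 5th (5th) — F-sharp — is absent.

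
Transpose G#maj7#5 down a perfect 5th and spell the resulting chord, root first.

C#  E#  G##  B#

Transposed root: G# → C# (perfect 5th down). So we spell C# augmented major seventh:
root → C#
3rd (major 3rd) → E#
5th (augmented 5th) → G##
7th (major 7th) → B#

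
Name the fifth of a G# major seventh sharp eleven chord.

D#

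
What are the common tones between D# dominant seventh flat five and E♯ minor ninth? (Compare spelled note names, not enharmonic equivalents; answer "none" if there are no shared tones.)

D-sharp – F-double-sharp

D# dominant seventh flat five = D-sharp, F-double-sharp, A, C-sharp.
E♯ minor ninth = E-sharp, G-sharp, B-sharp, D-sharp, F-double-sharp.
Shared: D-sharp, F-double-sharp.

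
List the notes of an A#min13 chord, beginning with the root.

A#, C#, E#, G#, B#, D#, F##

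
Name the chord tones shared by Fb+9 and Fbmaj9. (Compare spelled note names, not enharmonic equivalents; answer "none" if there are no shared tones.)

Fb, Ab, Gb

Fb+9: Fb Ab C Ebb Gb
Fbmaj9: Fb Ab Cb Eb Gb
Common to both → Fb, Ab, Gb.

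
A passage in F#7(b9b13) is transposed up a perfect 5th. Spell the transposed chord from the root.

Transposed root: F# → C# (perfect 5th up). So we spell C# dominant seventh flat nine flat thirteen:
C# — root
E# — major 3rd
G# — perfect 5th
B — minor 7th
D — minor 9th
A — minor 13th

C#  E#  G#  B  D  A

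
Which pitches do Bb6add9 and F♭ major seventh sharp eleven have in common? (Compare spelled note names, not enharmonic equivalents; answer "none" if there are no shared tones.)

Bb

Bb6add9 = Bb, D, F, G, C.
F♭ major seventh sharp eleven = Fb, Ab, Cb, Eb, Bb.
Shared: Bb.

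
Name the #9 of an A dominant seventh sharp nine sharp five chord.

B-sharp

Root of A dominant seventh sharp nine sharp five = A. The 9th is an augmented 9th: A up an augmented 9th → B-sharp.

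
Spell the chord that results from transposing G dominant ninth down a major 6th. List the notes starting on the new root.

Transposed root: G → B-flat (major 6th down). So we spell B-flat dominant ninth:
- root: B-flat
- major 3rd: D
- perfect 5th: F
- minor 7th: A-flat
- major 9th: C

B-flat, D, F, A-flat, C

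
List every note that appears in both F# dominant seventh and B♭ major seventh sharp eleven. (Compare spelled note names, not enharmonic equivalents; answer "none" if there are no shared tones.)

F# dominant seventh: F-sharp A-sharp C-sharp E
B♭ major seventh sharp eleven: B-flat D F A E
Common to both → E.

E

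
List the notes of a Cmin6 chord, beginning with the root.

Cmin6: minor sixth on C.
Root: C
Minor 3rd (3rd): Eb
Perfect 5th (5th): G
Major 6th (6th): A

C – Eb – G – A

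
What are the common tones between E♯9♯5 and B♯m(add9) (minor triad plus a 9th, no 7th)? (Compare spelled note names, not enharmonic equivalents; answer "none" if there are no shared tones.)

D#, F##

E♯9♯5 = E#, G##, B##, D#, F##.
B♯m(add9) = B#, D#, F##, C##.
Shared: D#, F##.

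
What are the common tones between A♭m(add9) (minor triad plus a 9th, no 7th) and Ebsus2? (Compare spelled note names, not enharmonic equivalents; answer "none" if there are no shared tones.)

A♭m(add9): A♭ C♭ E♭ B♭
Ebsus2: E♭ F B♭
Common to both → E♭, B♭.

E♭, B♭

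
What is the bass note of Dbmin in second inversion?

Dbmin in root position is D♭–F♭–A♭.
Second inversion places the fifth in the bass, which is A♭.

A♭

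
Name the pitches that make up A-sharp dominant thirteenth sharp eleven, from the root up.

Root A♯, quality dominant thirteenth sharp eleven:
A♯ — root
C𝄪 — major 3rd
E♯ — perfect 5th
G♯ — minor 7th
B♯ — major 9th
D𝄪 — augmented 11th
F𝄪 — major 13th

A♯, C𝄪, E♯, G♯, B♯, D𝄪, F𝄪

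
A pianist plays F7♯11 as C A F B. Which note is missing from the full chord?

Eb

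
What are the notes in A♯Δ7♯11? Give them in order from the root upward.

A#  C##  E#  G##  D##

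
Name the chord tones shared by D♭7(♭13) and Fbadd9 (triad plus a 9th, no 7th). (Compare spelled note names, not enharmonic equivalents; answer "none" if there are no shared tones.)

Ab, Cb

D♭7(♭13) = Db, F, Ab, Cb, Bbb.
Fbadd9 = Fb, Ab, Cb, Gb.
Shared: Ab, Cb.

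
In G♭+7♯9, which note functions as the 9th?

A

G♭+7♯9 is built on G♭; its 9th is an augmented 9th above the root.
A second above G uses the letter A, and the augmented 9th above G♭ is A.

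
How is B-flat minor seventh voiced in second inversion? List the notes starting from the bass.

F, A-flat, B-flat, D-flat

B-flat minor seventh = B-flat–D-flat–F–A-flat; second inversion → fifth (F) lowest.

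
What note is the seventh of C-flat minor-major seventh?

Root of C-flat minor-major seventh = C-flat. The 7th is a major 7th: C-flat up a major 7th → B-flat.

B-flat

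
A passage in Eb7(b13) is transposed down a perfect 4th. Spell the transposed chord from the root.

Bb – D – F – Ab – Gb

Transposed root: Eb → Bb (perfect 4th down). So we spell Bb dominant seventh flat thirteen:
Bb — root
D — major 3rd
F — perfect 5th
Ab — minor 7th
Gb — minor 13th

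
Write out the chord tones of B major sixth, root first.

B major sixth is a major sixth built on B.
Root: B
Major 3rd (3rd): D-sharp
Perfect 5th (5th): F-sharp
Major 6th (6th): G-sharp

B D-sharp F-sharp G-sharp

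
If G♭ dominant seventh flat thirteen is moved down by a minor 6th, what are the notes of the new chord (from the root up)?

B-flat  D  F  A-flat  G-flat

G-flat down a minor 6th → B-flat. New chord: B-flat dominant seventh flat thirteen.
- root: B-flat
- major 3rd: D
- perfect 5th: F
- minor 7th: A-flat
- minor 13th: G-flat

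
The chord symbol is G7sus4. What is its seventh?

F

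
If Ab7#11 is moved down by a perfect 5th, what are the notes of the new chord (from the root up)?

Ab down a perfect 5th → Db. New chord: Db dominant seventh sharp eleven.
- root: Db
- major 3rd: F
- perfect 5th: Ab
- minor 7th: Cb
- augmented 11th: G

Db  F  Ab  Cb  G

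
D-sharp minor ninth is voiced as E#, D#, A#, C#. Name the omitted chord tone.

D-sharp minor ninth = D#, F#, A#, C#, E#. The voicing lacks the 3rd (minor 3rd), F#.

F#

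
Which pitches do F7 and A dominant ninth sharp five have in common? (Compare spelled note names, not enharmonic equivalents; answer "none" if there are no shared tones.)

F7: F A C Eb
A dominant ninth sharp five: A C# E# G B
Common to both → A.

A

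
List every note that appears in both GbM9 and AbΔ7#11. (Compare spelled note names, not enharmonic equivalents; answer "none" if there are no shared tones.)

GbM9: Gb Bb Db F Ab
AbΔ7#11: Ab C Eb G D
Common to both → Ab.

Ab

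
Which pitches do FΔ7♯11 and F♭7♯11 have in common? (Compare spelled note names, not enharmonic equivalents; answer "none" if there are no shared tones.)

none

FΔ7♯11: F A C E B
F♭7♯11: Fb Ab Cb Ebb Bb
Common to both → none.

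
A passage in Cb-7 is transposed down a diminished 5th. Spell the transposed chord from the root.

F – A♭ – C – E♭

A diminished 5th down from C♭ is F, so the new chord is F minor seventh.
- root: F
- minor 3rd: A♭
- perfect 5th: C
- minor 7th: E♭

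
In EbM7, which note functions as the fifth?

Bb

Root of EbM7 = Eb. The 5th is a perfect 5th: Eb up a perfect 5th → Bb.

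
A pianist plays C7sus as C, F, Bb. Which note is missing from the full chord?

The full C7sus chord is C, F, G, Bb.
Comparing with the voicing, the perfect 5th (5th) — G — is absent.

G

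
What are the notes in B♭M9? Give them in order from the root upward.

Bb, D, F, A, C

B♭M9: major ninth on Bb.
Root: Bb
Major 3rd (3rd): D
Perfect 5th (5th): F
Major 7th (7th): A
Major 9th (9th): C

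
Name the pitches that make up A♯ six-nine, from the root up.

A♯ six-nine is a six-nine built on A-sharp.
A-sharp — root
C-double-sharp — major 3rd
E-sharp — perfect 5th
F-double-sharp — major 6th
B-sharp — major 9th

A-sharp  C-double-sharp  E-sharp  F-double-sharp  B-sharp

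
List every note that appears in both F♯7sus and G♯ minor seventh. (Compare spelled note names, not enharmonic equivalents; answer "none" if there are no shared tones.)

F♯7sus: F# B C# E
G♯ minor seventh: G# B D# F#
Common to both → F#, B.

F#  B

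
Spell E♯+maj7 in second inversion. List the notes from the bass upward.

B𝄪 – D𝄪 – E♯ – G𝄪

E♯+maj7 = E♯–G𝄪–B𝄪–D𝄪; second inversion → fifth (B𝄪) lowest.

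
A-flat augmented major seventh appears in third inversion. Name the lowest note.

A-flat augmented major seventh = Ab–C–E–G. Third inversion → seventh in the bass = G.

G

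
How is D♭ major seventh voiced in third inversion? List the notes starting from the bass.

C  Db  F  Ab

In root position, D♭ major seventh is Db–F–Ab–C.
Third inversion puts the seventh (C) in the bass.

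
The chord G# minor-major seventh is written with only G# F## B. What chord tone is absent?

The full G# minor-major seventh chord is G#, B, D#, F##.
Comparing with the voicing, the perfect 5th (5th) — D# — is absent.

D#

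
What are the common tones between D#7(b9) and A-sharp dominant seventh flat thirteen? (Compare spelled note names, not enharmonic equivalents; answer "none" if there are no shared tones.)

D#7(b9) = D#, F##, A#, C#, E.
A-sharp dominant seventh flat thirteen = A#, C##, E#, G#, F#.
Shared: A#.

A#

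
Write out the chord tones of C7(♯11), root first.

C – E – G – B♭ – F♯

C7(♯11) is a dominant seventh sharp eleven built on C.
C — root
E — major 3rd
G — perfect 5th
B♭ — minor 7th
F♯ — augmented 11th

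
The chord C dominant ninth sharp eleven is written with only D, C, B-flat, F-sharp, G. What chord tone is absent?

E

The full C dominant ninth sharp eleven chord is C, E, G, B-flat, D, F-sharp.
Comparing with the voicing, the major 3rd (3rd) — E — is absent.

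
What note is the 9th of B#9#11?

B#9#11 is built on B#; its 9th is a major 9th above the root.
A second above B uses the letter C, and the major 9th above B# is C##.

C##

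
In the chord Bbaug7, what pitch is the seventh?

A♭

Bbaug7 is built on B♭; its 7th is a minor 7th above the root.
A seventh above B uses the letter A, and the minor 7th above B♭ is A♭.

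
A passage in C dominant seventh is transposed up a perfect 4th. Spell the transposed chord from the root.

F, A, C, Eb

Transposed root: C → F (perfect 4th up). So we spell F dominant seventh:
root → F
3rd (major 3rd) → A
5th (perfect 5th) → C
7th (minor 7th) → Eb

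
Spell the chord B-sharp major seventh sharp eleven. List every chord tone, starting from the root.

B-sharp D-double-sharp F-double-sharp A-double-sharp E-double-sharp

B-sharp major seventh sharp eleven is a major seventh sharp eleven built on B-sharp.
- root: B-sharp
- major 3rd: D-double-sharp
- perfect 5th: F-double-sharp
- major 7th: A-double-sharp
- augmented 11th: E-double-sharp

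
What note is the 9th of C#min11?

D♯

C#min11 is built on C♯; its 9th is a major 9th above the root.
A second above C uses the letter D, and the major 9th above C♯ is D♯.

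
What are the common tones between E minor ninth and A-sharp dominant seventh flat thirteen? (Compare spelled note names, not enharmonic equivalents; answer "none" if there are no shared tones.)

F-sharp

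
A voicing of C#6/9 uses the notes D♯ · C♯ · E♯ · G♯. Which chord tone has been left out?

The full C#6/9 chord is C♯, E♯, G♯, A♯, D♯.
Comparing with the voicing, the major 6th (6th) — A♯ — is absent.

A♯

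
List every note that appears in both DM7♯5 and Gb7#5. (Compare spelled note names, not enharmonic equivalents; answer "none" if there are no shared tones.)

D

DM7♯5 = D, F#, A#, C#.
Gb7#5 = Gb, Bb, D, Fb.
Shared: D.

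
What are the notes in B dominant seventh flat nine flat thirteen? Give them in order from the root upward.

B dominant seventh flat nine flat thirteen: dominant seventh flat nine flat thirteen on B.
B — root
D♯ — major 3rd
F♯ — perfect 5th
A — minor 7th
C — minor 9th
G — minor 13th

B  D♯  F♯  A  C  G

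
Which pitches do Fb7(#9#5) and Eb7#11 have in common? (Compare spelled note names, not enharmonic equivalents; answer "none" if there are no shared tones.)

Fb7(#9#5) = F♭, A♭, C, E𝄫, G.
Eb7#11 = E♭, G, B♭, D♭, A.
Shared: G.

G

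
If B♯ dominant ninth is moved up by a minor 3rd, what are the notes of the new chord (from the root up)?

B# up a minor 3rd → D#. New chord: D# dominant ninth.
D# — root
F## — major 3rd
A# — perfect 5th
C# — minor 7th
E# — major 9th

D# – F## – A# – C# – E#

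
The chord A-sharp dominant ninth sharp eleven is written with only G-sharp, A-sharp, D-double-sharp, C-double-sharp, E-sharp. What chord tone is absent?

The full A-sharp dominant ninth sharp eleven chord is A-sharp, C-double-sharp, E-sharp, G-sharp, B-sharp, D-double-sharp.
Comparing with the voicing, the major 9th (9th) — B-sharp — is absent.

B-sharp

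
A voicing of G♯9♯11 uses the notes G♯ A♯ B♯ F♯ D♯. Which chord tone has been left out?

C𝄪

The full G♯9♯11 chord is G♯, B♯, D♯, F♯, A♯, C𝄪.
Comparing with the voicing, the augmented 11th (11th) — C𝄪 — is absent.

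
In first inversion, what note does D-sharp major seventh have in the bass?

D-sharp major seventh in root position is D-sharp–F-double-sharp–A-sharp–C-double-sharp.
First inversion places the third in the bass, which is F-double-sharp.

F-double-sharp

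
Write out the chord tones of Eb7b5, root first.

Root Eb, quality dominant seventh flat five:
Eb — root
G — major 3rd
Bbb — diminished 5th
Db — minor 7th

Eb, G, Bbb, Db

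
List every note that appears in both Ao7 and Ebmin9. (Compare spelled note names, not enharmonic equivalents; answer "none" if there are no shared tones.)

Eb Gb

Ao7: A C Eb Gb
Ebmin9: Eb Gb Bb Db F
Common to both → Eb, Gb.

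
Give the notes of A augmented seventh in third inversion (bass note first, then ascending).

G, A, C#, E#

In root position, A augmented seventh is A–C#–E#–G.
Third inversion puts the seventh (G) in the bass.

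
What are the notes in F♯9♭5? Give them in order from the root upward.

F#, A#, C, E, G#

F♯9♭5 is a dominant ninth flat five built on F#.
- root: F#
- major 3rd: A#
- diminished 5th: C
- minor 7th: E
- major 9th: G#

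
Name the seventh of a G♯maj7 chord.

F𝄪

G♯maj7 is built on G♯; its 7th is a major 7th above the root.
A seventh above G uses the letter F, and the major 7th above G♯ is F𝄪.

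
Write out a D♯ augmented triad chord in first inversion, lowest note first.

F##  A##  D#

D♯ augmented triad = D#–F##–A##; first inversion → third (F##) lowest.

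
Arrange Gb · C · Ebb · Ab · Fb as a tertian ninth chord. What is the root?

Fb

Arranged so that each adjacent pair is a third by letter name: Fb – Ab – C – Ebb – Gb.
The bottom of that stack, Fb, is the root (this is Fb dominant ninth sharp five).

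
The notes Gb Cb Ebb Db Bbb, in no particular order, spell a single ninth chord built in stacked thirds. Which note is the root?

Cb

Stacking in thirds gives Cb – Ebb – Gb – Bbb – Db, so Cb is the root — Cb minor ninth.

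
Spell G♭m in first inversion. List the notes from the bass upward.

Bbb  Db  Gb

In root position, G♭m is Gb–Bbb–Db.
First inversion puts the third (Bbb) in the bass.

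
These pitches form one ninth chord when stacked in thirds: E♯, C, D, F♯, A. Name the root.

D

Stacking in thirds gives D – F♯ – A – C – E♯, so D is the root — D dominant seventh sharp nine.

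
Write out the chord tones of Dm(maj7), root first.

D – F – A – C♯

Dm(maj7) is a minor-major seventh built on D.
Root: D
Minor 3rd (3rd): F
Perfect 5th (5th): A
Major 7th (7th): C♯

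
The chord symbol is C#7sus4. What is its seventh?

B

C#7sus4 is built on C#; its 7th is a minor 7th above the root.
A seventh above C uses the letter B, and the minor 7th above C# is B.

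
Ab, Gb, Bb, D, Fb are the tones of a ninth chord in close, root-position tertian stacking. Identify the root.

Gb

Arranged so that each adjacent pair is a third by letter name: Gb – Bb – D – Fb – Ab.
The bottom of that stack, Gb, is the root (this is Gb dominant ninth sharp five).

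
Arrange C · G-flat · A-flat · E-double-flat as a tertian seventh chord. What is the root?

A-flat

Stacking in thirds gives A-flat – C – E-double-flat – G-flat, so A-flat is the root — A-flat dominant seventh flat five.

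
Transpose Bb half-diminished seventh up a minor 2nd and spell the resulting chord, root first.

Cb, Ebb, Gbb, Bbb

Transposed root: Bb → Cb (minor 2nd up). So we spell Cb half-diminished seventh:
Cb — root
Ebb — minor 3rd
Gbb — diminished 5th
Bbb — minor 7th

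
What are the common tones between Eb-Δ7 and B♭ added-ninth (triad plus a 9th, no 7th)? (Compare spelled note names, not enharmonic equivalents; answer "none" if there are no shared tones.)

Bb D

Eb-Δ7 = Eb, Gb, Bb, D.
B♭ added-ninth = Bb, D, F, C.
Shared: Bb, D.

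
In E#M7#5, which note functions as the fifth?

B𝄪

Root of E#M7#5 = E♯. The 5th is an augmented 5th: E♯ up an augmented 5th → B𝄪.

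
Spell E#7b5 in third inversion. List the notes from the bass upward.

D# – E# – G## – B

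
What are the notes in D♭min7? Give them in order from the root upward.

D♭  F♭  A♭  C♭

D♭min7: minor seventh on D♭.
D♭ — root
F♭ — minor 3rd
A♭ — perfect 5th
C♭ — minor 7th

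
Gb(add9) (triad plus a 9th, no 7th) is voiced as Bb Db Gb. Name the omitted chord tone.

The full Gb(add9) chord is Gb, Bb, Db, Ab.
Comparing with the voicing, the major 9th (9th) — Ab — is absent.

Ab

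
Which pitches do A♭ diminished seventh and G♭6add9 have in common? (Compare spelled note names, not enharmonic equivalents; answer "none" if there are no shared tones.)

A♭ diminished seventh: Ab Cb Ebb Gbb
G♭6add9: Gb Bb Db Eb Ab
Common to both → Ab.

Ab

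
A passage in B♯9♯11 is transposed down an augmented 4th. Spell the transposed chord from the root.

F# A# C# E G# B#

Transposed root: B# → F# (augmented 4th down). So we spell F# dominant ninth sharp eleven:
root → F#
3rd (major 3rd) → A#
5th (perfect 5th) → C#
7th (minor 7th) → E
9th (major 9th) → G#
11th (augmented 11th) → B#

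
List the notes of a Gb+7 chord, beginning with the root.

Gb+7 is an augmented seventh built on Gb.
root → Gb
3rd (major 3rd) → Bb
5th (augmented 5th) → D
7th (minor 7th) → Fb

Gb, Bb, D, Fb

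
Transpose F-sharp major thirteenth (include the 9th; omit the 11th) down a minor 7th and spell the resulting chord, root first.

Transposed root: F-sharp → G-sharp (minor 7th down). So we spell G-sharp major thirteenth:
G-sharp — root
B-sharp — major 3rd
D-sharp — perfect 5th
F-double-sharp — major 7th
A-sharp — major 9th
E-sharp — major 13th

G-sharp, B-sharp, D-sharp, F-double-sharp, A-sharp, E-sharp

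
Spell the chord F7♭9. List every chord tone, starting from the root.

F7♭9 is a dominant seventh flat nine built on F.
root → F
3rd (major 3rd) → A
5th (perfect 5th) → C
7th (minor 7th) → Eb
9th (minor 9th) → Gb

F A C Eb Gb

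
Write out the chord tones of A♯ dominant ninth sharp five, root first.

Root A-sharp, quality dominant ninth sharp five:
- root: A-sharp
- major 3rd: C-double-sharp
- augmented 5th: E-double-sharp
- minor 7th: G-sharp
- major 9th: B-sharp

A-sharp C-double-sharp E-double-sharp G-sharp B-sharp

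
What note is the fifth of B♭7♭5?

Fb

B♭7♭5 is built on Bb; its 5th is a diminished 5th above the root.
A fifth above B uses the letter F, and the diminished 5th above Bb is Fb.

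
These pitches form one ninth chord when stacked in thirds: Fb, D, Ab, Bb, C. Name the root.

Bb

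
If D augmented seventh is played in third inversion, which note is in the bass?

C

D augmented seventh in root position is D–F-sharp–A-sharp–C.
Third inversion places the seventh in the bass, which is C.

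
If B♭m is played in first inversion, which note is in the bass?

D♭

B♭m in root position is B♭–D♭–F.
First inversion places the third in the bass, which is D♭.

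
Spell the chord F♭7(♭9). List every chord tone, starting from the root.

Fb – Ab – Cb – Ebb – Gbb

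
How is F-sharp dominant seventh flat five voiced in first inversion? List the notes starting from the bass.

A-sharp – C – E – F-sharp

F-sharp dominant seventh flat five = F-sharp–A-sharp–C–E; first inversion → third (A-sharp) lowest.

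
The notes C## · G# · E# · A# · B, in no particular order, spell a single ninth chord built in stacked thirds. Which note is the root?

Arranged so that each adjacent pair is a third by letter name: A# – C## – E# – G# – B.
The bottom of that stack, A#, is the root (this is A# dominant seventh flat nine).

A#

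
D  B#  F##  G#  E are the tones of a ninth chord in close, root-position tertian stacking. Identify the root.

E

Stacking in thirds gives E – G# – B# – D – F##, so E is the root — E dominant seventh sharp nine sharp five.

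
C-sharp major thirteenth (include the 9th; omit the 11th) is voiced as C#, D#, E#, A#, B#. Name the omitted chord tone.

G#

C-sharp major thirteenth = C#, E#, G#, B#, D#, A#. The voicing lacks the 5th (perfect 5th), G#.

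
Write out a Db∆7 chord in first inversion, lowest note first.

In root position, Db∆7 is Db–F–Ab–C.
First inversion puts the third (F) in the bass.

F, Ab, C, Db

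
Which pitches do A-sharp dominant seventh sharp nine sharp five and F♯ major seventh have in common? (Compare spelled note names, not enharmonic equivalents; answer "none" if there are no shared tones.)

A-sharp

A-sharp dominant seventh sharp nine sharp five: A-sharp C-double-sharp E-double-sharp G-sharp B-double-sharp
F♯ major seventh: F-sharp A-sharp C-sharp E-sharp
Common to both → A-sharp.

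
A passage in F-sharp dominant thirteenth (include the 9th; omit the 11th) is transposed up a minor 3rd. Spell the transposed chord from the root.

A minor 3rd up from F-sharp is A, so the new chord is A dominant thirteenth.
A — root
C-sharp — major 3rd
E — perfect 5th
G — minor 7th
B — major 9th
F-sharp — major 13th

A  C-sharp  E  G  B  F-sharp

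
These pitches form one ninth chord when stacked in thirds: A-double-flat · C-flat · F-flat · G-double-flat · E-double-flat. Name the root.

F-flat

Arranged so that each adjacent pair is a third by letter name: F-flat – A-double-flat – C-flat – E-double-flat – G-double-flat.
The bottom of that stack, F-flat, is the root (this is F-flat minor seventh flat nine).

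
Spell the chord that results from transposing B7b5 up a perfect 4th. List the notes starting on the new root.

B up a perfect 4th → E. New chord: E dominant seventh flat five.
root → E
3rd (major 3rd) → G#
5th (diminished 5th) → Bb
7th (minor 7th) → D

E, G#, Bb, D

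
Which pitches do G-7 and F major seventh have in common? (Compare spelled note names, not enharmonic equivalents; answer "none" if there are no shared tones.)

F

G-7 = G, Bb, D, F.
F major seventh = F, A, C, E.
Shared: F.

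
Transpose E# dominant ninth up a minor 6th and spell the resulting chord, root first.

C-sharp E-sharp G-sharp B D-sharp

A minor 6th up from E-sharp is C-sharp, so the new chord is C-sharp dominant ninth.
- root: C-sharp
- major 3rd: E-sharp
- perfect 5th: G-sharp
- minor 7th: B
- major 9th: D-sharp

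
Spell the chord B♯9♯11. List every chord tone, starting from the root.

B♯9♯11: dominant ninth sharp eleven on B#.
root → B#
3rd (major 3rd) → D##
5th (perfect 5th) → F##
7th (minor 7th) → A#
9th (major 9th) → C##
11th (augmented 11th) → E##

B#, D##, F##, A#, C##, E##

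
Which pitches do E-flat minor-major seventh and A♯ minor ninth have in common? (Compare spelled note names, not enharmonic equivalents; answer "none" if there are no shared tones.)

none

E-flat minor-major seventh = E-flat, G-flat, B-flat, D.
A♯ minor ninth = A-sharp, C-sharp, E-sharp, G-sharp, B-sharp.
Shared: none.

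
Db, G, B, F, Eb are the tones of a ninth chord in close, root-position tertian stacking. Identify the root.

Eb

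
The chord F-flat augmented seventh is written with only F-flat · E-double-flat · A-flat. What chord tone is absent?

C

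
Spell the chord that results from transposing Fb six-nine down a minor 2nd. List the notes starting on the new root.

Transposed root: F♭ → E♭ (minor 2nd down). So we spell E♭ six-nine:
E♭ — root
G — major 3rd
B♭ — perfect 5th
C — major 6th
F — major 9th

E♭ G B♭ C F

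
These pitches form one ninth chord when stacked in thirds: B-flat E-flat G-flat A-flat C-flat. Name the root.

A-flat

Stacking in thirds gives A-flat – C-flat – E-flat – G-flat – B-flat, so A-flat is the root — A-flat minor ninth.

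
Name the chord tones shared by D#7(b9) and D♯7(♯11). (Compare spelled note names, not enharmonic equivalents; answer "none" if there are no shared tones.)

D♯ – F𝄪 – A♯ – C♯

D#7(b9) = D♯, F𝄪, A♯, C♯, E.
D♯7(♯11) = D♯, F𝄪, A♯, C♯, G𝄪.
Shared: D♯, F𝄪, A♯, C♯.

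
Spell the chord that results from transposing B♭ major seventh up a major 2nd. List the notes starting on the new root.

C  E  G  B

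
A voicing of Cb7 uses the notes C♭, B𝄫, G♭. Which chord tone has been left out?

E♭

Cb7 = C♭, E♭, G♭, B𝄫. The voicing lacks the 3rd (major 3rd), E♭.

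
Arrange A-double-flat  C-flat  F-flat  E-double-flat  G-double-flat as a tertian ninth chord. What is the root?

Stacking in thirds gives F-flat – A-double-flat – C-flat – E-double-flat – G-double-flat, so F-flat is the root — F-flat minor seventh flat nine.

F-flat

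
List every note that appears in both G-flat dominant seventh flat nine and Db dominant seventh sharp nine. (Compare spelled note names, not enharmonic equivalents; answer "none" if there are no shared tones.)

G-flat dominant seventh flat nine = Gb, Bb, Db, Fb, Abb.
Db dominant seventh sharp nine = Db, F, Ab, Cb, E.
Shared: Db.

Db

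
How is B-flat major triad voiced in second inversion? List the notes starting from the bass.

In root position, B-flat major triad is Bb–D–F.
Second inversion puts the fifth (F) in the bass.

F Bb D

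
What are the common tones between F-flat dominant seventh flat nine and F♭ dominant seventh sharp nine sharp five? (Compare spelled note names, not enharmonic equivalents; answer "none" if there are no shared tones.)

F-flat dominant seventh flat nine = F-flat, A-flat, C-flat, E-double-flat, G-double-flat.
F♭ dominant seventh sharp nine sharp five = F-flat, A-flat, C, E-double-flat, G.
Shared: F-flat, A-flat, E-double-flat.

F-flat – A-flat – E-double-flat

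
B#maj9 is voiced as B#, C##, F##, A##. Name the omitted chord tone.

D##

B#maj9 = B#, D##, F##, A##, C##. The voicing lacks the 3rd (major 3rd), D##.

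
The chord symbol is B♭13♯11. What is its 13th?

G

B♭13♯11 is built on Bb; its 13th is a major 13th above the root.
A sixth above B uses the letter G, and the major 13th above Bb is G.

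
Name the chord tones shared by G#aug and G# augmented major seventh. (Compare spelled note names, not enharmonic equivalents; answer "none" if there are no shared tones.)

G#aug = G♯, B♯, D𝄪.
G# augmented major seventh = G♯, B♯, D𝄪, F𝄪.
Shared: G♯, B♯, D𝄪.

G♯  B♯  D𝄪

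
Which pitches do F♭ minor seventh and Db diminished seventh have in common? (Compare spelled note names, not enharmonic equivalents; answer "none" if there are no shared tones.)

F-flat – A-double-flat

F♭ minor seventh: F-flat A-double-flat C-flat E-double-flat
Db diminished seventh: D-flat F-flat A-double-flat C-double-flat
Common to both → F-flat, A-double-flat.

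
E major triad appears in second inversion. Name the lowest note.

B

E major triad = E–G-sharp–B. Second inversion → fifth in the bass = B.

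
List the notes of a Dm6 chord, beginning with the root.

D  F  A  B

Dm6 is a minor sixth built on D.
Root: D
Minor 3rd (3rd): F
Perfect 5th (5th): A
Major 6th (6th): B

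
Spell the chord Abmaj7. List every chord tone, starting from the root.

Ab, C, Eb, G

Root Ab, quality major seventh:
Root: Ab
Major 3rd (3rd): C
Perfect 5th (5th): Eb
Major 7th (7th): G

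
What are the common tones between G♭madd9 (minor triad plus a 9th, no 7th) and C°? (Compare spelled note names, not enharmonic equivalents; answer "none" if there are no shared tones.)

G♭madd9: Gb Bbb Db Ab
C°: C Eb Gb
Common to both → Gb.

Gb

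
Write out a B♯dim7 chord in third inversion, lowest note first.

A  B#  D#  F#

In root position, B♯dim7 is B#–D#–F#–A.
Third inversion puts the seventh (A) in the bass.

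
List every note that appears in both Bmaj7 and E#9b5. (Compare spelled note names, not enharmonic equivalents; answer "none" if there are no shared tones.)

B, D#

Bmaj7 = B, D#, F#, A#.
E#9b5 = E#, G##, B, D#, F##.
Shared: B, D#.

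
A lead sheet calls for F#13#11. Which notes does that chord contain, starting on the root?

F#, A#, C#, E, G#, B#, D#

Root F#, quality dominant thirteenth sharp eleven:
- root: F#
- major 3rd: A#
- perfect 5th: C#
- minor 7th: E
- major 9th: G#
- augmented 11th: B#
- major 13th: D#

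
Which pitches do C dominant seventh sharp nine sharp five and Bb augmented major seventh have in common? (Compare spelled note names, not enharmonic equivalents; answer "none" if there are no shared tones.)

B-flat

C dominant seventh sharp nine sharp five = C, E, G-sharp, B-flat, D-sharp.
Bb augmented major seventh = B-flat, D, F-sharp, A.
Shared: B-flat.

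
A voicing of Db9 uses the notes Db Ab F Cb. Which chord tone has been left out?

Eb

Db9 = Db, F, Ab, Cb, Eb. The voicing lacks the 9th (major 9th), Eb.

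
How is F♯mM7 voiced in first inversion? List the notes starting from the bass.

A – C♯ – E♯ – F♯

F♯mM7 = F♯–A–C♯–E♯; first inversion → third (A) lowest.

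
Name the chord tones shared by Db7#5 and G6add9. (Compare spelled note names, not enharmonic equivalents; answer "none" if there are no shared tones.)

Db7#5: Db F A Cb
G6add9: G B D E A
Common to both → A.

A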